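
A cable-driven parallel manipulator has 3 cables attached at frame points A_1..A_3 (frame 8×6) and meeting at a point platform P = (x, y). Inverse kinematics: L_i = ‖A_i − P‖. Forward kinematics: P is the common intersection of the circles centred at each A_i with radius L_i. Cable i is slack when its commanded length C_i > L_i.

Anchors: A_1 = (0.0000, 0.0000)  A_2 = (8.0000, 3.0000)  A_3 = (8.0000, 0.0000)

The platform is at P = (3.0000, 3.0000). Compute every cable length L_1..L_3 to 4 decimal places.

(4.2426, 5.0000, 5.8310)

L_1 = √((0.0000−3.0000)² + (0.0000−3.0000)²) = 4.2426
L_2 = √((8.0000−3.0000)² + (3.0000−3.0000)²) = 5.0000
L_3 = √((8.0000−3.0000)² + (0.0000−3.0000)²) = 5.8310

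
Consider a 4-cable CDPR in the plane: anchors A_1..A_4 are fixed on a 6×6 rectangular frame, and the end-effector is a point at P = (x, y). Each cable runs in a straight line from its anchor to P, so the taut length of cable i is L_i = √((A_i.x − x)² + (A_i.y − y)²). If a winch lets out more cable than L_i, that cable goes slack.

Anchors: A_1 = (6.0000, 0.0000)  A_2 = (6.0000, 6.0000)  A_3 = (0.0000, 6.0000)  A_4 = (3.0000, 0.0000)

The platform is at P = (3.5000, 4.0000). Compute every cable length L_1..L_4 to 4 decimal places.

L_1: Δ = A_1−P = (2.5000, -4.0000) → ‖Δ‖ = √22.2500 = 4.7170
L_2: Δ = A_2−P = (2.5000, 2.0000) → ‖Δ‖ = √10.2500 = 3.2016
L_3: Δ = A_3−P = (-3.5000, 2.0000) → ‖Δ‖ = √16.2500 = 4.0311
L_4: Δ = A_4−P = (-0.5000, -4.0000) → ‖Δ‖ = √16.2500 = 4.0311

(4.7170, 3.2016, 4.0311, 4.0311)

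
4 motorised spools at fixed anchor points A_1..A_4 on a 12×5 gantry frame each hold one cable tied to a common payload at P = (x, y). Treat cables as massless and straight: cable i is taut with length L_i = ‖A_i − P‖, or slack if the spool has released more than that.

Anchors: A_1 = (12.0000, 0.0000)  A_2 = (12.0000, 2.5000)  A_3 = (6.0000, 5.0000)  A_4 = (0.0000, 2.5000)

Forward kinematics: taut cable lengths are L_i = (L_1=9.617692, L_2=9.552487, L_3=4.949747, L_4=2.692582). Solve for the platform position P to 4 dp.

each cable: (A_i−P)·(A_i−P) = L_i²; let k_i = ‖A_i‖²−L_i²
k_1 = 144.0000+0.0000−92.5000 = 51.5000
row 1: 0.0000x − 5.0000y = -7.5000  (k_2=59.0000)
row 2: 12.0000x − 10.0000y = 15.0000  (k_3=36.5000)
row 3: 24.0000x − 5.0000y = 52.5000  (k_4=-1.0000)
Cramer on rows 1–2 → x = 2.5000, y = 1.5000
check cable 4: ‖A_4−P‖² = 7.2500 ≈ L_4² = 7.2500 ✓

(2.5000, 1.5000)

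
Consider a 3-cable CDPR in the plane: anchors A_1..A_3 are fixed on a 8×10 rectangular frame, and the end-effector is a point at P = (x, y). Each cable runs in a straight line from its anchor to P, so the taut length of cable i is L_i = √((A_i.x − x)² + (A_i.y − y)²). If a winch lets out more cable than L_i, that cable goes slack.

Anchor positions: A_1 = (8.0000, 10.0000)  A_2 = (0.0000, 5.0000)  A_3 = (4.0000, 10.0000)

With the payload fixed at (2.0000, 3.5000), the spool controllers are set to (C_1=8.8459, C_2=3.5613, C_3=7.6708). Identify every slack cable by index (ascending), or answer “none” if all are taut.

2, 3

cable 1: √((6.0000)²+(6.5000)²)=8.8459, C_1=8.8459: taut
cable 2: √((-2.0000)²+(1.5000)²)=2.5000, C_2=3.5613: slack
cable 3: √((2.0000)²+(6.5000)²)=6.8007, C_3=7.6708: slack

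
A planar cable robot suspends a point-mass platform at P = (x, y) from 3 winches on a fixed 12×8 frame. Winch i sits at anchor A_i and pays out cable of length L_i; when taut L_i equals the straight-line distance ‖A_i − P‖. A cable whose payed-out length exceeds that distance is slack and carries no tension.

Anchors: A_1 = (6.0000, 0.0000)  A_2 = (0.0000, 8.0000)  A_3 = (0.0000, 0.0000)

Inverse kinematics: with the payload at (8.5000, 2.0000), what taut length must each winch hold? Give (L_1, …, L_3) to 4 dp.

L_1: Δ = A_1−P = (-2.5000, -2.0000) → ‖Δ‖ = √10.2500 = 3.2016
L_2: Δ = A_2−P = (-8.5000, 6.0000) → ‖Δ‖ = √108.2500 = 10.4043
L_3: Δ = A_3−P = (-8.5000, -2.0000) → ‖Δ‖ = √76.2500 = 8.7321

(3.2016, 10.4043, 8.7321)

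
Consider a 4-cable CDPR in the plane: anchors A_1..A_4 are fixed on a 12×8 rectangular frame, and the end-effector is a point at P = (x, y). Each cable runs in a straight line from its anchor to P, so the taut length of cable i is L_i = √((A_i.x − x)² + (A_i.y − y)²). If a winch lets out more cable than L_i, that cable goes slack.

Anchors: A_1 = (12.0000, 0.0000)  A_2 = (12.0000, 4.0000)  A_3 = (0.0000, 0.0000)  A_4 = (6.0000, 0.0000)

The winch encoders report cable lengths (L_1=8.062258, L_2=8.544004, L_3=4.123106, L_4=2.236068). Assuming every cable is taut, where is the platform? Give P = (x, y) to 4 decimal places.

(4.0000, 1.0000)

expand ‖A_i−P‖²=L_i² and subtract eq 1 (c_i ≔ ‖A_i‖²−L_i²)
c_1 = 144.0000+0.0000−65.0000 = 79.0000
eq1−eq2 → [0.0000  -8.0000]·P = -8.0000
eq1−eq3 → [24.0000  0.0000]·P = 96.0000
eq1−eq4 → [12.0000  0.0000]·P = 48.0000
2×2 solve → P = (4.0000, 1.0000)
check cable 4: ‖A_4−P‖² = 5.0000 ≈ L_4² = 5.0000 ✓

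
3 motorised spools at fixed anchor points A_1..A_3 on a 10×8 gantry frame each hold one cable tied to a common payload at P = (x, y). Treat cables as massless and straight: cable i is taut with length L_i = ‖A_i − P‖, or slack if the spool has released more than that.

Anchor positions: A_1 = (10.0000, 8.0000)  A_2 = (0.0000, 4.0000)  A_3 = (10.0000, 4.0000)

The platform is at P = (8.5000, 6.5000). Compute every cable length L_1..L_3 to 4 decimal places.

(2.1213, 8.8600, 2.9155)

L_1: Δ = A_1−P = (1.5000, 1.5000) → ‖Δ‖ = √4.5000 = 2.1213
L_2: Δ = A_2−P = (-8.5000, -2.5000) → ‖Δ‖ = √78.5000 = 8.8600
L_3: Δ = A_3−P = (1.5000, -2.5000) → ‖Δ‖ = √8.5000 = 2.9155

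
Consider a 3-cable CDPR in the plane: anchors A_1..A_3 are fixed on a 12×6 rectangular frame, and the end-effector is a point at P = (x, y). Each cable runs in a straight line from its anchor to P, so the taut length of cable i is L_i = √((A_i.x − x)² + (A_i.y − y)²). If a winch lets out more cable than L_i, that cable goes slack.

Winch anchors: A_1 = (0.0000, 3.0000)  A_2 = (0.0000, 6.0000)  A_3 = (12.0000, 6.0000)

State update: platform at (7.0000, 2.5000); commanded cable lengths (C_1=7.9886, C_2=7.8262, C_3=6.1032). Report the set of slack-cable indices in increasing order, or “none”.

1

cable 1: √((-7.0000)²+(0.5000)²)=7.0178, C_1=7.9886: slack
cable 2: √((-7.0000)²+(3.5000)²)=7.8262, C_2=7.8262: taut
cable 3: √((5.0000)²+(3.5000)²)=6.1033, C_3=6.1032: taut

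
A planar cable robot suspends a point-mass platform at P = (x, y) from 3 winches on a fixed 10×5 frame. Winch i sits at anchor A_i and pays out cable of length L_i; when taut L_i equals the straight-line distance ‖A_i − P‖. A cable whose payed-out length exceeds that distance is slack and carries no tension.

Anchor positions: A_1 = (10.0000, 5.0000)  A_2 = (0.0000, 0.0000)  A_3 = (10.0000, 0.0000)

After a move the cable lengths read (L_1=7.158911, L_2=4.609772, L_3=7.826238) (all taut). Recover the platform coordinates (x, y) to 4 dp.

(3.0000, 3.5000)

expand ‖A_i−P‖²=L_i² and subtract eq 1 (k_i ≔ ‖A_i‖²−L_i²)
k_1 = 100.0000+25.0000−51.2500 = 73.7500
eq1−eq2 → [20.0000  10.0000]·P = 95.0000
eq1−eq3 → [0.0000  10.0000]·P = 35.0000
2×2 solve → P = (3.0000, 3.5000)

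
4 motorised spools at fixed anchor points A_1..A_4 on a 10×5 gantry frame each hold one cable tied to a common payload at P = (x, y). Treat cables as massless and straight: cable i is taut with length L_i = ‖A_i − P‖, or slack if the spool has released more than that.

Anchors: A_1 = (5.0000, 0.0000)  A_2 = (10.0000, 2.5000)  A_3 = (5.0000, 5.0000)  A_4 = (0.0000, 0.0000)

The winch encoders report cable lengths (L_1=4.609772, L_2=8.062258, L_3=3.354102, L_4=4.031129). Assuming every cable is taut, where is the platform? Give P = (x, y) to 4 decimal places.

(2.0000, 3.5000)

each cable: (A_i−P)·(A_i−P) = L_i²; let q_i = ‖A_i‖²−L_i²
q_1 = 25.0000+0.0000−21.2500 = 3.7500
row 1: -10.0000x − 5.0000y = -37.5000  (q_2=41.2500)
row 2: 0.0000x − 10.0000y = -35.0000  (q_3=38.7500)
row 3: 10.0000x + 0.0000y = 20.0000  (q_4=-16.2500)
Cramer on rows 1–2 → x = 2.0000, y = 3.5000
check cable 4: ‖A_4−P‖² = 16.2500 ≈ L_4² = 16.2500 ✓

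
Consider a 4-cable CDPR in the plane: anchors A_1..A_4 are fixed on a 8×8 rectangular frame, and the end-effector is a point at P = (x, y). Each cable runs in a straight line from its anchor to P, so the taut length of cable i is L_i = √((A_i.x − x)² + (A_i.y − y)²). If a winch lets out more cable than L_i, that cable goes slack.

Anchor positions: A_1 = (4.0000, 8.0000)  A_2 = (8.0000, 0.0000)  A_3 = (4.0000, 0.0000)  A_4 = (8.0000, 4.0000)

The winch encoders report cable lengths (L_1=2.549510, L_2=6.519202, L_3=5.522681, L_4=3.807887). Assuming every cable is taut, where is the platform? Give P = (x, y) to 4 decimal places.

(4.5000, 5.5000)

circle eqns → linear via eq_j − eq_1; set c_j = A_j·A_j − L_j²
c_1 = 16.0000+64.0000−6.5000 = 73.5000
-8.0000·x + 16.0000·y = c_1−c_2 = 52.0000
0.0000·x + 16.0000·y = c_1−c_3 = 88.0000
-8.0000·x + 8.0000·y = c_1−c_4 = 8.0000
solve first two rows → x=4.5000, y=5.5000
check cable 4: ‖A_4−P‖² = 14.5000 ≈ L_4² = 14.5000 ✓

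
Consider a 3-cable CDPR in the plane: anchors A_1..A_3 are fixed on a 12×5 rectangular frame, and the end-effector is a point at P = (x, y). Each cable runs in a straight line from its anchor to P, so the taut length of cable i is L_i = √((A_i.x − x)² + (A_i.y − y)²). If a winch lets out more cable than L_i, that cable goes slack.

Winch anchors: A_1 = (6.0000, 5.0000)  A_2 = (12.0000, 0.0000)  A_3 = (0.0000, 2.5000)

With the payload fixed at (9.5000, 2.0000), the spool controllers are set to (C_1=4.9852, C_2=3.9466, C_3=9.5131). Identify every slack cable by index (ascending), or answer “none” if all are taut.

1, 2

i=1: geometric 4.6098 vs commanded 4.9852 ⇒ slack
i=2: geometric 3.2016 vs commanded 3.9466 ⇒ slack
i=3: geometric 9.5131 vs commanded 9.5131 ⇒ taut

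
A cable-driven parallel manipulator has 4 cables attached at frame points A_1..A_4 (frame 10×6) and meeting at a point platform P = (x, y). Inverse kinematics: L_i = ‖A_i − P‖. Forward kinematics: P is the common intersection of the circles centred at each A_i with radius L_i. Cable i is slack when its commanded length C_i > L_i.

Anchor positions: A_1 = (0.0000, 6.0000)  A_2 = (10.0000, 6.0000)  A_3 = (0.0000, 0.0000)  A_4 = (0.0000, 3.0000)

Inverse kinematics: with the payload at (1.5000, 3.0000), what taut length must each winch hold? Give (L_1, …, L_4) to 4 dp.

cable 1: Δx=-1.5000, Δy=3.0000; L_1 = √(Δx²+Δy²) = 3.3541
cable 2: Δx=8.5000, Δy=3.0000; L_2 = √(Δx²+Δy²) = 9.0139
cable 3: Δx=-1.5000, Δy=-3.0000; L_3 = √(Δx²+Δy²) = 3.3541
cable 4: Δx=-1.5000, Δy=0.0000; L_4 = √(Δx²+Δy²) = 1.5000

(3.3541, 9.0139, 3.3541, 1.5000)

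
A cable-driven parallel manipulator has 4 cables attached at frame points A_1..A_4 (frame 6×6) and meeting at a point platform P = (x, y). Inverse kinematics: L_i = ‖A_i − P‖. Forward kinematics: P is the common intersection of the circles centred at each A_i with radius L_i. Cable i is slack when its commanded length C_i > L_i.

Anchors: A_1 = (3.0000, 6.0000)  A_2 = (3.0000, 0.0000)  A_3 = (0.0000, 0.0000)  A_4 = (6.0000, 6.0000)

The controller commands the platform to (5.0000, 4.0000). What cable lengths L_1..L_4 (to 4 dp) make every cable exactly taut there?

cable 1: Δx=-2.0000, Δy=2.0000; L_1 = √(Δx²+Δy²) = 2.8284
cable 2: Δx=-2.0000, Δy=-4.0000; L_2 = √(Δx²+Δy²) = 4.4721
cable 3: Δx=-5.0000, Δy=-4.0000; L_3 = √(Δx²+Δy²) = 6.4031
cable 4: Δx=1.0000, Δy=2.0000; L_4 = √(Δx²+Δy²) = 2.2361

(2.8284, 4.4721, 6.4031, 2.2361)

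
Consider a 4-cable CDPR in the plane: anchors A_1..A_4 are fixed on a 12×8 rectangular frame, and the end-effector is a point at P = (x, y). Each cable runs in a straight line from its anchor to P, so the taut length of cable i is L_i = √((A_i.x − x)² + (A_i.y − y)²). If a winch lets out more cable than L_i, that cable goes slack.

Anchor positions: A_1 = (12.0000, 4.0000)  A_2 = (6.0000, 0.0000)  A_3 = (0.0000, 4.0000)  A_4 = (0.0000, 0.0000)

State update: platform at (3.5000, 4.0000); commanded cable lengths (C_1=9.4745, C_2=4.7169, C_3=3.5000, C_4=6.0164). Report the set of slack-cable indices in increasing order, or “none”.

1, 4

cable 1: L_1 = ‖A_1−P‖ = 8.5000;  C_1 = 9.4745 → slack
cable 2: L_2 = ‖A_2−P‖ = 4.7170;  C_2 = 4.7169 → taut
cable 3: L_3 = ‖A_3−P‖ = 3.5000;  C_3 = 3.5000 → taut
cable 4: L_4 = ‖A_4−P‖ = 5.3151;  C_4 = 6.0164 → slack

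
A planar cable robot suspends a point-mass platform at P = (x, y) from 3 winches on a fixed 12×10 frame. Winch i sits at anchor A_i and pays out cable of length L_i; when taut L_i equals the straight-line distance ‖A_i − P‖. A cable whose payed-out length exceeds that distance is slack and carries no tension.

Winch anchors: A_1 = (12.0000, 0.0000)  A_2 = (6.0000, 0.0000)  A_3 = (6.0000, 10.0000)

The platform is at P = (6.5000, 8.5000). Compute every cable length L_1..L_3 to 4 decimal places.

cable 1: Δx=5.5000, Δy=-8.5000; L_1 = √(Δx²+Δy²) = 10.1242
cable 2: Δx=-0.5000, Δy=-8.5000; L_2 = √(Δx²+Δy²) = 8.5147
cable 3: Δx=-0.5000, Δy=1.5000; L_3 = √(Δx²+Δy²) = 1.5811

(10.1242, 8.5147, 1.5811)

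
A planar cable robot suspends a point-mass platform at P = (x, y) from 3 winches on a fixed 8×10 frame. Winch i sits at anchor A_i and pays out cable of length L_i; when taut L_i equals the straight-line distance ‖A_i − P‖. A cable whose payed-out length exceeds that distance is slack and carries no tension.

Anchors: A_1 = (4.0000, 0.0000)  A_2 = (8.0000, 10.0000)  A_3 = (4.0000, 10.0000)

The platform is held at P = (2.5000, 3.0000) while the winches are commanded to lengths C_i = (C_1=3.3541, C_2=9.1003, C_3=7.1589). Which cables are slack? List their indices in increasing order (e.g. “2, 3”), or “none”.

2

cable 1: L_1 = ‖A_1−P‖ = 3.3541;  C_1 = 3.3541 → taut
cable 2: L_2 = ‖A_2−P‖ = 8.9022;  C_2 = 9.1003 → slack
cable 3: L_3 = ‖A_3−P‖ = 7.1589;  C_3 = 7.1589 → taut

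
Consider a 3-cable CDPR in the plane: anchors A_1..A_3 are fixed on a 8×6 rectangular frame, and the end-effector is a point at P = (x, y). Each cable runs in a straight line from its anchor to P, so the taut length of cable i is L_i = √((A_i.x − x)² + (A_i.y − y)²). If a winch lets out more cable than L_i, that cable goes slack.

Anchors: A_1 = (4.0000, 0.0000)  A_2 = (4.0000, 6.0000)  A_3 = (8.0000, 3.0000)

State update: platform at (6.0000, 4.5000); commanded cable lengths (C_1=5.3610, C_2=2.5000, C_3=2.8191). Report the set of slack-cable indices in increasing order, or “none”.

1, 3

cable 1: L_1 = ‖A_1−P‖ = 4.9244;  C_1 = 5.3610 → slack
cable 2: L_2 = ‖A_2−P‖ = 2.5000;  C_2 = 2.5000 → taut
cable 3: L_3 = ‖A_3−P‖ = 2.5000;  C_3 = 2.8191 → slack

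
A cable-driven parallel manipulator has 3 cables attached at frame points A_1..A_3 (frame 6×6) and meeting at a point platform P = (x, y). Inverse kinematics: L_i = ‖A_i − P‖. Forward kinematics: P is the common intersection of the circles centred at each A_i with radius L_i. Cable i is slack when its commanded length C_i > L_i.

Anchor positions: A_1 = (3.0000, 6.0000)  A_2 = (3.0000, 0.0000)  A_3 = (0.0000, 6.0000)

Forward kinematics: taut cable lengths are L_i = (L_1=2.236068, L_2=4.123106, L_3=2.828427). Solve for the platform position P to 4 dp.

(2.0000, 4.0000)

each cable: (A_i−P)·(A_i−P) = L_i²; let q_i = ‖A_i‖²−L_i²
q_1 = 9.0000+36.0000−5.0000 = 40.0000
row 1: 0.0000x + 12.0000y = 48.0000  (q_2=-8.0000)
row 2: 6.0000x + 0.0000y = 12.0000  (q_3=28.0000)
Cramer on rows 1–2 → x = 2.0000, y = 4.0000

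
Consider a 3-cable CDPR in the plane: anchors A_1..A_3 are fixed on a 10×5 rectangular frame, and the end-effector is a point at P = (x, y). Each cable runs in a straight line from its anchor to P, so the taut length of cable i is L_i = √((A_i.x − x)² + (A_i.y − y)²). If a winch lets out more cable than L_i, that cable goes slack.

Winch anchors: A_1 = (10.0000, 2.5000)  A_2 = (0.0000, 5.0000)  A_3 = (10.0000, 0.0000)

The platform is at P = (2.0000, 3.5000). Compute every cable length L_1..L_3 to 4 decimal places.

(8.0623, 2.5000, 8.7321)

cable 1: Δx=8.0000, Δy=-1.0000; L_1 = √(Δx²+Δy²) = 8.0623
cable 2: Δx=-2.0000, Δy=1.5000; L_2 = √(Δx²+Δy²) = 2.5000
cable 3: Δx=8.0000, Δy=-3.5000; L_3 = √(Δx²+Δy²) = 8.7321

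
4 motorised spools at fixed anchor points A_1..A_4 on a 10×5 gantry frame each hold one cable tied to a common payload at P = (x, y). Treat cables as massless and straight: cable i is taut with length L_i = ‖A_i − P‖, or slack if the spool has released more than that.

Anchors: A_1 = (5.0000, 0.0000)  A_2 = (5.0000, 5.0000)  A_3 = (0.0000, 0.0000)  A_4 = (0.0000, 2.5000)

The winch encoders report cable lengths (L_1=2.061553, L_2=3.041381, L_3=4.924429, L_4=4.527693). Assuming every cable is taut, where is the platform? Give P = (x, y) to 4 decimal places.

(4.5000, 2.0000)

expand ‖A_i−P‖²=L_i² and subtract eq 1 (c_i ≔ ‖A_i‖²−L_i²)
c_1 = 25.0000+0.0000−4.2500 = 20.7500
eq1−eq2 → [0.0000  -10.0000]·P = -20.0000
eq1−eq3 → [10.0000  0.0000]·P = 45.0000
eq1−eq4 → [10.0000  -5.0000]·P = 35.0000
2×2 solve → P = (4.5000, 2.0000)
check cable 4: ‖A_4−P‖² = 20.5000 ≈ L_4² = 20.5000 ✓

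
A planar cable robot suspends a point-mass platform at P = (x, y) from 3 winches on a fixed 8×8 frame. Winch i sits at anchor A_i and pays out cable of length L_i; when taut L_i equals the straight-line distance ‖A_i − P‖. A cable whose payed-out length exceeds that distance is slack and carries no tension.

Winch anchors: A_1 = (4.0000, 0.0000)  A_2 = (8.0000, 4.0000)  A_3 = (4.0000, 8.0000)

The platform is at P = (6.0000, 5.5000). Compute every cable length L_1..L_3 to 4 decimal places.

(5.8523, 2.5000, 3.2016)

L_1: Δ = A_1−P = (-2.0000, -5.5000) → ‖Δ‖ = √34.2500 = 5.8523
L_2: Δ = A_2−P = (2.0000, -1.5000) → ‖Δ‖ = √6.2500 = 2.5000
L_3: Δ = A_3−P = (-2.0000, 2.5000) → ‖Δ‖ = √10.2500 = 3.2016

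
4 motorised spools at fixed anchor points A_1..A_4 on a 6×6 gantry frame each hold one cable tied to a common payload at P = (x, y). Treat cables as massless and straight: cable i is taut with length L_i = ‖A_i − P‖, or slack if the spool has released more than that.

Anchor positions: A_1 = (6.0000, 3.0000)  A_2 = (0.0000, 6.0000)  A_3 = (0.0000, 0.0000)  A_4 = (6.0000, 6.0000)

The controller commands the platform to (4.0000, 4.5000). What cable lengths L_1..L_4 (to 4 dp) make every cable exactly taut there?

(2.5000, 4.2720, 6.0208, 2.5000)

L_1 = √((6.0000−4.0000)² + (3.0000−4.5000)²) = 2.5000
L_2 = √((0.0000−4.0000)² + (6.0000−4.5000)²) = 4.2720
L_3 = √((0.0000−4.0000)² + (0.0000−4.5000)²) = 6.0208
L_4 = √((6.0000−4.0000)² + (6.0000−4.5000)²) = 2.5000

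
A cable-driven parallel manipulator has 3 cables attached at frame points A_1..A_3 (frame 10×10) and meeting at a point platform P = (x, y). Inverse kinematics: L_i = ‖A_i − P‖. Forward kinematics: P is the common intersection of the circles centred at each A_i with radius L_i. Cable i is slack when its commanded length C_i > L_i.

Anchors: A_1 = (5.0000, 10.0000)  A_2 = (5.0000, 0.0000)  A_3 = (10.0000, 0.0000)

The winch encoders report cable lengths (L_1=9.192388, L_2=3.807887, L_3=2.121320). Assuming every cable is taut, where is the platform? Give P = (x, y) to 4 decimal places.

circle eqns → linear via eq_j − eq_1; set c_j = A_j·A_j − L_j²
c_1 = 25.0000+100.0000−84.5000 = 40.5000
0.0000·x + 20.0000·y = c_1−c_2 = 30.0000
-10.0000·x + 20.0000·y = c_1−c_3 = -55.0000
solve first two rows → x=8.5000, y=1.5000

(8.5000, 1.5000)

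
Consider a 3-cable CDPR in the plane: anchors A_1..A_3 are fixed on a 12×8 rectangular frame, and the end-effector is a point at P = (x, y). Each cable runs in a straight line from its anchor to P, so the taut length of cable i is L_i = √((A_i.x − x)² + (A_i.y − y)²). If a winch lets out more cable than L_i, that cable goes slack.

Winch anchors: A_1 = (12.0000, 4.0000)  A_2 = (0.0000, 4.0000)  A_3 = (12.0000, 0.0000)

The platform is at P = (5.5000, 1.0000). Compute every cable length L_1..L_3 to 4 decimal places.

L_1: Δ = A_1−P = (6.5000, 3.0000) → ‖Δ‖ = √51.2500 = 7.1589
L_2: Δ = A_2−P = (-5.5000, 3.0000) → ‖Δ‖ = √39.2500 = 6.2650
L_3: Δ = A_3−P = (6.5000, -1.0000) → ‖Δ‖ = √43.2500 = 6.5765

(7.1589, 6.2650, 6.5765)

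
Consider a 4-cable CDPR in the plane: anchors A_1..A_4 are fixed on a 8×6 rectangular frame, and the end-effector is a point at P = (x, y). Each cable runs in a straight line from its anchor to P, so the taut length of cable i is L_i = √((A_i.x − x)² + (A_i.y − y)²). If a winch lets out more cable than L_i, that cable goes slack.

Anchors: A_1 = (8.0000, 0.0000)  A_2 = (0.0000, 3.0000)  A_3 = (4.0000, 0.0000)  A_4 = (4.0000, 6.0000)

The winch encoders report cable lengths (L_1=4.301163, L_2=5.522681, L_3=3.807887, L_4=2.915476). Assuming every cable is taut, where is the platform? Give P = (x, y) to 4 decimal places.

(5.5000, 3.5000)

each cable: (A_i−P)·(A_i−P) = L_i²; let c_i = ‖A_i‖²−L_i²
c_1 = 64.0000+0.0000−18.5000 = 45.5000
row 1: 16.0000x − 6.0000y = 67.0000  (c_2=-21.5000)
row 2: 8.0000x + 0.0000y = 44.0000  (c_3=1.5000)
row 3: 8.0000x − 12.0000y = 2.0000  (c_4=43.5000)
Cramer on rows 1–2 → x = 5.5000, y = 3.5000
check cable 4: ‖A_4−P‖² = 8.5000 ≈ L_4² = 8.5000 ✓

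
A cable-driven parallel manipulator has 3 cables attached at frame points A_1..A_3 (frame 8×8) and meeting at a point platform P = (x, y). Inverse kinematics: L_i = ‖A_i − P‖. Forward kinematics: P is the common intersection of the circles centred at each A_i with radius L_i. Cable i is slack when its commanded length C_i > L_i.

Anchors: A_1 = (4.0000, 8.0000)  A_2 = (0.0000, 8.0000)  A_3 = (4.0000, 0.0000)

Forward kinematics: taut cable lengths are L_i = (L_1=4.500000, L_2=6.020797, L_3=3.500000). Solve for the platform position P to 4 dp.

circle eqns → linear via eq_j − eq_1; set c_j = A_j·A_j − L_j²
c_1 = 16.0000+64.0000−20.2500 = 59.7500
8.0000·x + 0.0000·y = c_1−c_2 = 32.0000
0.0000·x + 16.0000·y = c_1−c_3 = 56.0000
solve first two rows → x=4.0000, y=3.5000

(4.0000, 3.5000)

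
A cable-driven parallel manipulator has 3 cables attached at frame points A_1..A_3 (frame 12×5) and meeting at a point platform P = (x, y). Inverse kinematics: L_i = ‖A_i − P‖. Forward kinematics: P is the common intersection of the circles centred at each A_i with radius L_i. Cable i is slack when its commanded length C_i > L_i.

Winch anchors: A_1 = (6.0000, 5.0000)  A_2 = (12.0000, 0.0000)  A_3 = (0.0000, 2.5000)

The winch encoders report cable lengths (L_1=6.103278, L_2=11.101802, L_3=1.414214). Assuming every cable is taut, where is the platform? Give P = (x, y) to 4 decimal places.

(1.0000, 1.5000)

circle eqns → linear via eq_j − eq_1; set c_j = A_j·A_j − L_j²
c_1 = 36.0000+25.0000−37.2500 = 23.7500
-12.0000·x + 10.0000·y = c_1−c_2 = 3.0000
12.0000·x + 5.0000·y = c_1−c_3 = 19.5000
solve first two rows → x=1.0000, y=1.5000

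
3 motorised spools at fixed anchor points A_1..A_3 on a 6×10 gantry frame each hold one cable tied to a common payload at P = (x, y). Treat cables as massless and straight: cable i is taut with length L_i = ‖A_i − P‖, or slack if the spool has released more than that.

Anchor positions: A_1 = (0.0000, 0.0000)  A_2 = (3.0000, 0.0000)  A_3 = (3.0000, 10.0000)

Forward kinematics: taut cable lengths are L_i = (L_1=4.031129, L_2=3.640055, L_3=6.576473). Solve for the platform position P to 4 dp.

(2.0000, 3.5000)

expand ‖A_i−P‖²=L_i² and subtract eq 1 (q_i ≔ ‖A_i‖²−L_i²)
q_1 = 0.0000+0.0000−16.2500 = -16.2500
eq1−eq2 → [-6.0000  0.0000]·P = -12.0000
eq1−eq3 → [-6.0000  -20.0000]·P = -82.0000
2×2 solve → P = (2.0000, 3.5000)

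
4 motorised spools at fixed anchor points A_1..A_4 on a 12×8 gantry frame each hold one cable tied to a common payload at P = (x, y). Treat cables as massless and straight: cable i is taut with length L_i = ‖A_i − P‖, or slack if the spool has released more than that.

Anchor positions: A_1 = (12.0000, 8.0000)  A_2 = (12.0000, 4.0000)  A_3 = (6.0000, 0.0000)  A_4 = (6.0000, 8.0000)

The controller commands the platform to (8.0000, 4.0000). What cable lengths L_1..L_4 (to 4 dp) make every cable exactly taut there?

cable 1: Δx=4.0000, Δy=4.0000; L_1 = √(Δx²+Δy²) = 5.6569
cable 2: Δx=4.0000, Δy=0.0000; L_2 = √(Δx²+Δy²) = 4.0000
cable 3: Δx=-2.0000, Δy=-4.0000; L_3 = √(Δx²+Δy²) = 4.4721
cable 4: Δx=-2.0000, Δy=4.0000; L_4 = √(Δx²+Δy²) = 4.4721

(5.6569, 4.0000, 4.4721, 4.4721)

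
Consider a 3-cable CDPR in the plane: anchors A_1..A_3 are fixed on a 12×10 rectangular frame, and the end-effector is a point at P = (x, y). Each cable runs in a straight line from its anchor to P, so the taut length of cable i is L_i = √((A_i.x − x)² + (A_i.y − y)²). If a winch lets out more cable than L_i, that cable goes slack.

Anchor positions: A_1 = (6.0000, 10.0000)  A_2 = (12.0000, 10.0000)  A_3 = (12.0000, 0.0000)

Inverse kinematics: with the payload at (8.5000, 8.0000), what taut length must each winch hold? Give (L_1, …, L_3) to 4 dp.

L_1 = √((6.0000−8.5000)² + (10.0000−8.0000)²) = 3.2016
L_2 = √((12.0000−8.5000)² + (10.0000−8.0000)²) = 4.0311
L_3 = √((12.0000−8.5000)² + (0.0000−8.0000)²) = 8.7321

(3.2016, 4.0311, 8.7321)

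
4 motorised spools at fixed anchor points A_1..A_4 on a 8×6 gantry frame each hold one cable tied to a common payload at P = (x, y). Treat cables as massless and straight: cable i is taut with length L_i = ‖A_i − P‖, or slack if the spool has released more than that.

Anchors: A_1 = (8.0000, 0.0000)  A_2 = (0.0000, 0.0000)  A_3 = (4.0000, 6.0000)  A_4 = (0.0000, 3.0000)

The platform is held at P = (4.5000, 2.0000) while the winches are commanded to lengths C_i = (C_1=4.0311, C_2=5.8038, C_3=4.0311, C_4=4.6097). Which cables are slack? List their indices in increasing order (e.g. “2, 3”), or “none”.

2

i=1: geometric 4.0311 vs commanded 4.0311 ⇒ taut
i=2: geometric 4.9244 vs commanded 5.8038 ⇒ slack
i=3: geometric 4.0311 vs commanded 4.0311 ⇒ taut
i=4: geometric 4.6098 vs commanded 4.6097 ⇒ taut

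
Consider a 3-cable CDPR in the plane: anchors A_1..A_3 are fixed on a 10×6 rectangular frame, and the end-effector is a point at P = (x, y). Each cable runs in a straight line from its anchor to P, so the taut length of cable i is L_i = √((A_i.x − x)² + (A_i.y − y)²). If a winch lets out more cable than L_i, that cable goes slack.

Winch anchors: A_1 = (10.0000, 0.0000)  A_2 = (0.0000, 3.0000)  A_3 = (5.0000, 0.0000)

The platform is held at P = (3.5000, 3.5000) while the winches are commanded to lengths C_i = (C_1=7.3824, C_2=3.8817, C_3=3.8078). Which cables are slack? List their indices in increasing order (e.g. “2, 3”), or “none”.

i=1: geometric 7.3824 vs commanded 7.3824 ⇒ taut
i=2: geometric 3.5355 vs commanded 3.8817 ⇒ slack
i=3: geometric 3.8079 vs commanded 3.8078 ⇒ taut

2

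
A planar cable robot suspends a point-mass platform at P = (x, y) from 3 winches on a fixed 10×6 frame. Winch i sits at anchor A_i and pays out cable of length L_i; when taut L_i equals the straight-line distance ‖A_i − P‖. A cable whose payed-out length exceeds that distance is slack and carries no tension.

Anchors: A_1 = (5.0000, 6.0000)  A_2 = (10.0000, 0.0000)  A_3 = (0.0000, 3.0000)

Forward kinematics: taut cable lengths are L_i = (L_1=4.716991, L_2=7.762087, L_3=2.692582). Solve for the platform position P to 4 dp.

(2.5000, 2.0000)

each cable: (A_i−P)·(A_i−P) = L_i²; let q_i = ‖A_i‖²−L_i²
q_1 = 25.0000+36.0000−22.2500 = 38.7500
row 1: -10.0000x + 12.0000y = -1.0000  (q_2=39.7500)
row 2: 10.0000x + 6.0000y = 37.0000  (q_3=1.7500)
Cramer on rows 1–2 → x = 2.5000, y = 2.0000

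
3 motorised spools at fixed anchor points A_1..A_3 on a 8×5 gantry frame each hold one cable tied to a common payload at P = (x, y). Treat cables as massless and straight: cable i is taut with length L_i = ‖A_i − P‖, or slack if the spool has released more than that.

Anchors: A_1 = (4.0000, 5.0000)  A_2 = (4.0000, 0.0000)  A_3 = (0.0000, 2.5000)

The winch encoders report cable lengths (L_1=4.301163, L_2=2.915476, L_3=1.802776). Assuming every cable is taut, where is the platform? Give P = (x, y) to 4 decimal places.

each cable: (A_i−P)·(A_i−P) = L_i²; let k_i = ‖A_i‖²−L_i²
k_1 = 16.0000+25.0000−18.5000 = 22.5000
row 1: 0.0000x + 10.0000y = 15.0000  (k_2=7.5000)
row 2: 8.0000x + 5.0000y = 19.5000  (k_3=3.0000)
Cramer on rows 1–2 → x = 1.5000, y = 1.5000

(1.5000, 1.5000)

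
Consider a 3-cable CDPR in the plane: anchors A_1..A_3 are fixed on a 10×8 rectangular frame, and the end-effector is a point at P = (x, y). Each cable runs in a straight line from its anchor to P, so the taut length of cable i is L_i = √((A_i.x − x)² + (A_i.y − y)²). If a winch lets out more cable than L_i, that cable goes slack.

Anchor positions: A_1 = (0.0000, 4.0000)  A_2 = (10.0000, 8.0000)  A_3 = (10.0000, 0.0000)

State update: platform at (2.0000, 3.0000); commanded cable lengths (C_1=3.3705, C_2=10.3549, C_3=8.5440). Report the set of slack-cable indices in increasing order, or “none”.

1, 2

cable 1: L_1 = ‖A_1−P‖ = 2.2361;  C_1 = 3.3705 → slack
cable 2: L_2 = ‖A_2−P‖ = 9.4340;  C_2 = 10.3549 → slack
cable 3: L_3 = ‖A_3−P‖ = 8.5440;  C_3 = 8.5440 → taut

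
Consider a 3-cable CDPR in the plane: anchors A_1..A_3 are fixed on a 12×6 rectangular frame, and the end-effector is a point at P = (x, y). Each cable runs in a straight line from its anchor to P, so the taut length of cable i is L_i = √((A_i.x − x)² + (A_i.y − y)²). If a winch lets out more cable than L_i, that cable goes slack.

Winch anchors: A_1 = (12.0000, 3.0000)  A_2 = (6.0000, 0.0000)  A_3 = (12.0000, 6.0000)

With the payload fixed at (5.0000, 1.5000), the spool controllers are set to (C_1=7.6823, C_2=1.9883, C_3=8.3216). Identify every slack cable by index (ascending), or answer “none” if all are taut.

i=1: geometric 7.1589 vs commanded 7.6823 ⇒ slack
i=2: geometric 1.8028 vs commanded 1.9883 ⇒ slack
i=3: geometric 8.3217 vs commanded 8.3216 ⇒ taut

1, 2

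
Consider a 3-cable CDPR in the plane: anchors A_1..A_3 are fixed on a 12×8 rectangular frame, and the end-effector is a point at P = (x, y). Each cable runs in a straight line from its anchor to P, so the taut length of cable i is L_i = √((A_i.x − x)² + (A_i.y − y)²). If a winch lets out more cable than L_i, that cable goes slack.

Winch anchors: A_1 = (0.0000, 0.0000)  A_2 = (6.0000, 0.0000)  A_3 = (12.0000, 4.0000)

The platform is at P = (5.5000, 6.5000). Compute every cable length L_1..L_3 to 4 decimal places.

(8.5147, 6.5192, 6.9642)

cable 1: Δx=-5.5000, Δy=-6.5000; L_1 = √(Δx²+Δy²) = 8.5147
cable 2: Δx=0.5000, Δy=-6.5000; L_2 = √(Δx²+Δy²) = 6.5192
cable 3: Δx=6.5000, Δy=-2.5000; L_3 = √(Δx²+Δy²) = 6.9642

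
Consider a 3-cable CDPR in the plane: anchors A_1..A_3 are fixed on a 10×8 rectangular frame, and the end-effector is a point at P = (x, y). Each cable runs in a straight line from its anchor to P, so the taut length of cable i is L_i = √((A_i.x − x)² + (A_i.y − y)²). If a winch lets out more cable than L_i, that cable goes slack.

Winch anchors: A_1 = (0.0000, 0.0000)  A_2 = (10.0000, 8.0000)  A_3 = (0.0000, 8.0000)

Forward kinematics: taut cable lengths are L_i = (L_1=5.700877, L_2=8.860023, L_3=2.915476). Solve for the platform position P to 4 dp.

(1.5000, 5.5000)

each cable: (A_i−P)·(A_i−P) = L_i²; let c_i = ‖A_i‖²−L_i²
c_1 = 0.0000+0.0000−32.5000 = -32.5000
row 1: -20.0000x − 16.0000y = -118.0000  (c_2=85.5000)
row 2: 0.0000x − 16.0000y = -88.0000  (c_3=55.5000)
Cramer on rows 1–2 → x = 1.5000, y = 5.5000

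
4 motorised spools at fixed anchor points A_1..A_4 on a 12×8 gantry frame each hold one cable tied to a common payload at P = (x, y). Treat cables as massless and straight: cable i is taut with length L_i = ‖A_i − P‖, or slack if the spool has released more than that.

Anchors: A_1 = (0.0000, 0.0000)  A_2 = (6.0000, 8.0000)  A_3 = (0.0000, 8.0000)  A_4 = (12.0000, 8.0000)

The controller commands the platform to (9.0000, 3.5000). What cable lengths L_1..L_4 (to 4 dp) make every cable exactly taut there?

L_1 = √((0.0000−9.0000)² + (0.0000−3.5000)²) = 9.6566
L_2 = √((6.0000−9.0000)² + (8.0000−3.5000)²) = 5.4083
L_3 = √((0.0000−9.0000)² + (8.0000−3.5000)²) = 10.0623
L_4 = √((12.0000−9.0000)² + (8.0000−3.5000)²) = 5.4083

(9.6566, 5.4083, 10.0623, 5.4083)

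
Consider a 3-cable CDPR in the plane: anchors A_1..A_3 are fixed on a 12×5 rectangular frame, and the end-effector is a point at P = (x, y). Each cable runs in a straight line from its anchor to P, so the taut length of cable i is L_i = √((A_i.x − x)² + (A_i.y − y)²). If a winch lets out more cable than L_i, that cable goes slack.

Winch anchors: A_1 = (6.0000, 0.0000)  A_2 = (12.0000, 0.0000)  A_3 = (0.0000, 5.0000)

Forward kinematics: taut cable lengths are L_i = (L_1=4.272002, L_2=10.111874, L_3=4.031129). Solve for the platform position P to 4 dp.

circle eqns → linear via eq_j − eq_1; set c_j = A_j·A_j − L_j²
c_1 = 36.0000+0.0000−18.2500 = 17.7500
-12.0000·x + 0.0000·y = c_1−c_2 = -24.0000
12.0000·x − 10.0000·y = c_1−c_3 = 9.0000
solve first two rows → x=2.0000, y=1.5000

(2.0000, 1.5000)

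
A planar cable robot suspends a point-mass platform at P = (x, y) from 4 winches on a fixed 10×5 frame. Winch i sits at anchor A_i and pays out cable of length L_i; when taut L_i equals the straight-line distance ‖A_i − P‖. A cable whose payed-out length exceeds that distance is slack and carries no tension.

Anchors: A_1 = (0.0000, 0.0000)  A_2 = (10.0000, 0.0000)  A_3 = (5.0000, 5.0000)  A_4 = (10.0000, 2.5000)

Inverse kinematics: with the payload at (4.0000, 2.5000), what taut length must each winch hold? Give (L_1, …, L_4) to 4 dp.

L_1 = √((0.0000−4.0000)² + (0.0000−2.5000)²) = 4.7170
L_2 = √((10.0000−4.0000)² + (0.0000−2.5000)²) = 6.5000
L_3 = √((5.0000−4.0000)² + (5.0000−2.5000)²) = 2.6926
L_4 = √((10.0000−4.0000)² + (2.5000−2.5000)²) = 6.0000

(4.7170, 6.5000, 2.6926, 6.0000)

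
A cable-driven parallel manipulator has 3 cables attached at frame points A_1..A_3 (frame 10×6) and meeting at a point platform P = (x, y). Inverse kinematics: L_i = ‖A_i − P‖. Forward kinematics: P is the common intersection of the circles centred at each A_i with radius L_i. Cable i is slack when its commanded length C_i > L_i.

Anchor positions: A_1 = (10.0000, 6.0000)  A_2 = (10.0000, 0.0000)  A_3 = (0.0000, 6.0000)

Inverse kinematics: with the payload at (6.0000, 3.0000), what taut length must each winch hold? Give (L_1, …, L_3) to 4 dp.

L_1: Δ = A_1−P = (4.0000, 3.0000) → ‖Δ‖ = √25.0000 = 5.0000
L_2: Δ = A_2−P = (4.0000, -3.0000) → ‖Δ‖ = √25.0000 = 5.0000
L_3: Δ = A_3−P = (-6.0000, 3.0000) → ‖Δ‖ = √45.0000 = 6.7082

(5.0000, 5.0000, 6.7082)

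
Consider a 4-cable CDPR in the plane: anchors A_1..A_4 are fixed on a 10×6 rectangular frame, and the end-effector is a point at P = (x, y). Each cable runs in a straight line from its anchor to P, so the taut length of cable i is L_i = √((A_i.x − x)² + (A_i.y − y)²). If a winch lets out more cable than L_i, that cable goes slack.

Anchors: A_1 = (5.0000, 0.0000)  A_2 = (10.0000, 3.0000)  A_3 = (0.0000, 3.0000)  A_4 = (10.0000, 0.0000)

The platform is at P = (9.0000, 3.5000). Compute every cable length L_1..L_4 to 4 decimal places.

L_1: Δ = A_1−P = (-4.0000, -3.5000) → ‖Δ‖ = √28.2500 = 5.3151
L_2: Δ = A_2−P = (1.0000, -0.5000) → ‖Δ‖ = √1.2500 = 1.1180
L_3: Δ = A_3−P = (-9.0000, -0.5000) → ‖Δ‖ = √81.2500 = 9.0139
L_4: Δ = A_4−P = (1.0000, -3.5000) → ‖Δ‖ = √13.2500 = 3.6401

(5.3151, 1.1180, 9.0139, 3.6401)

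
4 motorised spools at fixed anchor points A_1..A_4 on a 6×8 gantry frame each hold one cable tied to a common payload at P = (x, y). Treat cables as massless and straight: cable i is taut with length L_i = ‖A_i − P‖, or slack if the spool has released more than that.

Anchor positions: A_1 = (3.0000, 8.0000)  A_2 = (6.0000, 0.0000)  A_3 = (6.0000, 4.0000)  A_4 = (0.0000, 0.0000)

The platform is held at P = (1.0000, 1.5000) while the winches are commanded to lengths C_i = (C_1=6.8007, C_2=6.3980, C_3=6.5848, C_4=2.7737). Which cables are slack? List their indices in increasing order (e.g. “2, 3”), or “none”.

2, 3, 4

i=1: geometric 6.8007 vs commanded 6.8007 ⇒ taut
i=2: geometric 5.2202 vs commanded 6.3980 ⇒ slack
i=3: geometric 5.5902 vs commanded 6.5848 ⇒ slack
i=4: geometric 1.8028 vs commanded 2.7737 ⇒ slack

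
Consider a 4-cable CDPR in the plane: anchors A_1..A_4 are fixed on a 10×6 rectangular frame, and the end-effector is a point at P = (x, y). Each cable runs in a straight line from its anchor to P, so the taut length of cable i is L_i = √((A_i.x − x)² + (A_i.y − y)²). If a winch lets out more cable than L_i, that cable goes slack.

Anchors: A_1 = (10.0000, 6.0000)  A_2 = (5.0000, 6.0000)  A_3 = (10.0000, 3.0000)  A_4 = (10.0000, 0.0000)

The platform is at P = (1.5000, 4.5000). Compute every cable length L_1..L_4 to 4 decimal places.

(8.6313, 3.8079, 8.6313, 9.6177)

L_1: Δ = A_1−P = (8.5000, 1.5000) → ‖Δ‖ = √74.5000 = 8.6313
L_2: Δ = A_2−P = (3.5000, 1.5000) → ‖Δ‖ = √14.5000 = 3.8079
L_3: Δ = A_3−P = (8.5000, -1.5000) → ‖Δ‖ = √74.5000 = 8.6313
L_4: Δ = A_4−P = (8.5000, -4.5000) → ‖Δ‖ = √92.5000 = 9.6177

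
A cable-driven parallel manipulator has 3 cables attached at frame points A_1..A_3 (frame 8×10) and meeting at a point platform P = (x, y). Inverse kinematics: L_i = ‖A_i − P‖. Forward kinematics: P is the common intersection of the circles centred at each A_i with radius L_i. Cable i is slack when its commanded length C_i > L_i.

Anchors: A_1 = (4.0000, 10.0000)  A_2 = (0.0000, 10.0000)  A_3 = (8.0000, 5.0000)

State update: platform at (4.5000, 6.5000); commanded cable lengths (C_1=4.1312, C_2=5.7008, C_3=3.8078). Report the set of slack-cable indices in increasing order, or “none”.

1

cable 1: L_1 = ‖A_1−P‖ = 3.5355;  C_1 = 4.1312 → slack
cable 2: L_2 = ‖A_2−P‖ = 5.7009;  C_2 = 5.7008 → taut
cable 3: L_3 = ‖A_3−P‖ = 3.8079;  C_3 = 3.8078 → taut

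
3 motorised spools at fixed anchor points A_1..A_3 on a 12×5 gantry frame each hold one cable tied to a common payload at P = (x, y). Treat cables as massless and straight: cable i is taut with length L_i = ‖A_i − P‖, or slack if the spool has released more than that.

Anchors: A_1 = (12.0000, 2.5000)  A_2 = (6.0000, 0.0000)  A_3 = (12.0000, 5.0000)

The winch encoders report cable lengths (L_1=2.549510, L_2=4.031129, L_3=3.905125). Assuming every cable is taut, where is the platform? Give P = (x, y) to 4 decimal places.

expand ‖A_i−P‖²=L_i² and subtract eq 1 (q_i ≔ ‖A_i‖²−L_i²)
q_1 = 144.0000+6.2500−6.5000 = 143.7500
eq1−eq2 → [12.0000  5.0000]·P = 124.0000
eq1−eq3 → [0.0000  -5.0000]·P = -10.0000
2×2 solve → P = (9.5000, 2.0000)

(9.5000, 2.0000)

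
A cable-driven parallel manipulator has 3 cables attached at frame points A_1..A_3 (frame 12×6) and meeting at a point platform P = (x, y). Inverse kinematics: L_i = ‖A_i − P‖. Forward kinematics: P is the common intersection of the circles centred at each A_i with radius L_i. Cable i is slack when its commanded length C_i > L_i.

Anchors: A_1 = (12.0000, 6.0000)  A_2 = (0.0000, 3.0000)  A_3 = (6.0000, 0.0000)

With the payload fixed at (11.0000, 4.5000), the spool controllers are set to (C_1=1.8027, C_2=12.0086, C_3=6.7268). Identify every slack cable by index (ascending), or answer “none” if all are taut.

i=1: geometric 1.8028 vs commanded 1.8027 ⇒ taut
i=2: geometric 11.1018 vs commanded 12.0086 ⇒ slack
i=3: geometric 6.7268 vs commanded 6.7268 ⇒ taut

2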